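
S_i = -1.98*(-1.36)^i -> [-1.98, 2.69, -3.66, 4.98, -6.77]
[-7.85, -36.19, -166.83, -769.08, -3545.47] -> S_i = -7.85*4.61^i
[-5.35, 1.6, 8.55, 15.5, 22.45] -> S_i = -5.35 + 6.95*i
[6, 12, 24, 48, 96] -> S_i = 6*2^i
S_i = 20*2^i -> [20, 40, 80, 160, 320]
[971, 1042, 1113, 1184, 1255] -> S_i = 971 + 71*i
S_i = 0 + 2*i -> [0, 2, 4, 6, 8]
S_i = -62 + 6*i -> [-62, -56, -50, -44, -38]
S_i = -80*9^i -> [-80, -720, -6480, -58320, -524880]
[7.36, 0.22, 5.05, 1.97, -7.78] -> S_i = Random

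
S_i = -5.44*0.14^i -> [-5.44, -0.76, -0.11, -0.01, -0.0]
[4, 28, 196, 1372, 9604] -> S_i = 4*7^i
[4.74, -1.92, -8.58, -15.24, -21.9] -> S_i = 4.74 + -6.66*i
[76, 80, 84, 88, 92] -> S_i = 76 + 4*i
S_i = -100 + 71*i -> [-100, -29, 42, 113, 184]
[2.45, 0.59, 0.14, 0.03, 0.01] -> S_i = 2.45*0.24^i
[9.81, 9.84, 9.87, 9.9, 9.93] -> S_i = 9.81 + 0.03*i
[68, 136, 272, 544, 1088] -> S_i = 68*2^i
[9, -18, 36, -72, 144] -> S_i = 9*-2^i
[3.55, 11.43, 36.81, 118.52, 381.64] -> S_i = 3.55*3.22^i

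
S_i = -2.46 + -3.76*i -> [-2.46, -6.22, -9.98, -13.74, -17.5]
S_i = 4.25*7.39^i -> [4.25, 31.41, 232.1, 1715.23, 12675.55]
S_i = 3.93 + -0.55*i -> [3.93, 3.38, 2.83, 2.28, 1.73]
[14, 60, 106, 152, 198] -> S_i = 14 + 46*i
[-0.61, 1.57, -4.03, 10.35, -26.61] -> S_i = -0.61*(-2.57)^i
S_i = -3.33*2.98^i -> [-3.33, -9.92, -29.57, -88.12, -262.61]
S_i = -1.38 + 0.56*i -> [-1.38, -0.82, -0.26, 0.3, 0.86]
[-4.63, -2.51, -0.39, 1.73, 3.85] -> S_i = -4.63 + 2.12*i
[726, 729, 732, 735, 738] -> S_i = 726 + 3*i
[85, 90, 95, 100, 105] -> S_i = 85 + 5*i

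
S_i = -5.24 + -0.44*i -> [-5.24, -5.68, -6.12, -6.56, -7.0]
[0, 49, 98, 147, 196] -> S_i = 0 + 49*i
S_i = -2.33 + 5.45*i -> [-2.33, 3.12, 8.57, 14.02, 19.47]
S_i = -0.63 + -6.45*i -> [-0.63, -7.08, -13.53, -19.98, -26.43]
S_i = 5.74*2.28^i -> [5.74, 13.09, 29.84, 68.03, 155.11]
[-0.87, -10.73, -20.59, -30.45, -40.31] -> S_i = -0.87 + -9.86*i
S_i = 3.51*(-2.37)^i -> [3.51, -8.32, 19.72, -46.73, 110.74]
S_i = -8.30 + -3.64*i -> [-8.3, -11.94, -15.58, -19.22, -22.86]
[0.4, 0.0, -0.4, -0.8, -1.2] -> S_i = 0.40 + -0.40*i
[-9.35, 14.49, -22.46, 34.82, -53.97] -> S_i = -9.35*(-1.55)^i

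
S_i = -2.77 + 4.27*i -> [-2.77, 1.5, 5.77, 10.04, 14.31]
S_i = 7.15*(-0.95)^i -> [7.15, -6.79, 6.45, -6.13, 5.82]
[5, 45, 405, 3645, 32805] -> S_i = 5*9^i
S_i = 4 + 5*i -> [4, 9, 14, 19, 24]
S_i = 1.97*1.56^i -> [1.97, 3.07, 4.79, 7.48, 11.67]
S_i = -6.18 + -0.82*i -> [-6.18, -7.0, -7.82, -8.64, -9.46]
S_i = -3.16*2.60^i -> [-3.16, -8.22, -21.36, -55.54, -144.4]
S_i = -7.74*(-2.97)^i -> [-7.74, 22.99, -68.27, 202.77, -602.24]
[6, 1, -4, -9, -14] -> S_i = 6 + -5*i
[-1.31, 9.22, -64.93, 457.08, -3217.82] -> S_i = -1.31*(-7.04)^i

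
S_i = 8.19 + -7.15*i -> [8.19, 1.04, -6.11, -13.26, -20.41]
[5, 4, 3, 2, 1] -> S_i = 5 + -1*i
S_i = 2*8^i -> [2, 16, 128, 1024, 8192]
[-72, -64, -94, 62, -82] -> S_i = Random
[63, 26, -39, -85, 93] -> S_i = Random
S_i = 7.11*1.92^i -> [7.11, 13.65, 26.21, 50.32, 96.62]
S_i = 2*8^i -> [2, 16, 128, 1024, 8192]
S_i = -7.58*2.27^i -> [-7.58, -17.21, -39.06, -88.66, -201.27]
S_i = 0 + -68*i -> [0, -68, -136, -204, -272]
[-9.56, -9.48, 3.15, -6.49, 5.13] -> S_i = Random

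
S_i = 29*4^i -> [29, 116, 464, 1856, 7424]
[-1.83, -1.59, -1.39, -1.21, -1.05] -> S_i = -1.83*0.87^i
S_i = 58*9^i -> [58, 522, 4698, 42282, 380538]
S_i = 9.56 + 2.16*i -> [9.56, 11.72, 13.88, 16.04, 18.2]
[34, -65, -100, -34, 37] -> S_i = Random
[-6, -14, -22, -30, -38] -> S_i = -6 + -8*i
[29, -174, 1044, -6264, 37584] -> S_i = 29*-6^i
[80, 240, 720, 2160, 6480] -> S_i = 80*3^i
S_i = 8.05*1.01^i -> [8.05, 8.13, 8.21, 8.29, 8.38]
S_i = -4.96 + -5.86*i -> [-4.96, -10.82, -16.68, -22.54, -28.4]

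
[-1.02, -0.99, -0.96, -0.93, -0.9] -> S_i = -1.02*0.97^i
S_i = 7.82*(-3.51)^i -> [7.82, -27.45, 96.34, -338.16, 1186.96]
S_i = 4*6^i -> [4, 24, 144, 864, 5184]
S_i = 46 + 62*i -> [46, 108, 170, 232, 294]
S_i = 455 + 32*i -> [455, 487, 519, 551, 583]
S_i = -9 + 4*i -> [-9, -5, -1, 3, 7]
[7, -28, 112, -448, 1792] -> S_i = 7*-4^i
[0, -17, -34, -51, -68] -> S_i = 0 + -17*i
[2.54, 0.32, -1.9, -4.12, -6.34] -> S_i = 2.54 + -2.22*i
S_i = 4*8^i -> [4, 32, 256, 2048, 16384]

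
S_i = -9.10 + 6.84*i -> [-9.1, -2.26, 4.58, 11.42, 18.26]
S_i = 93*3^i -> [93, 279, 837, 2511, 7533]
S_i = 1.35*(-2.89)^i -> [1.35, -3.9, 11.28, -32.59, 94.17]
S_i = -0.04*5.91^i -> [-0.04, -0.24, -1.4, -8.26, -48.8]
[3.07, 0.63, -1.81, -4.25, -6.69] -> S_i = 3.07 + -2.44*i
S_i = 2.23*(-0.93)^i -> [2.23, -2.07, 1.93, -1.79, 1.67]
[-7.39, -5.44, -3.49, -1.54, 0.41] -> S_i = -7.39 + 1.95*i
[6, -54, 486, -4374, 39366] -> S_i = 6*-9^i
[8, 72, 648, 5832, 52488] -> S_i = 8*9^i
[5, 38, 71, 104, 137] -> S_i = 5 + 33*i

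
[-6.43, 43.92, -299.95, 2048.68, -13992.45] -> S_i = -6.43*(-6.83)^i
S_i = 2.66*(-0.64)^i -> [2.66, -1.7, 1.09, -0.7, 0.45]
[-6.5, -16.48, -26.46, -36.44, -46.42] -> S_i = -6.50 + -9.98*i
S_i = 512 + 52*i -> [512, 564, 616, 668, 720]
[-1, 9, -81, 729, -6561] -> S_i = -1*-9^i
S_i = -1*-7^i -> [-1, 7, -49, 343, -2401]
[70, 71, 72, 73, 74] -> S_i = 70 + 1*i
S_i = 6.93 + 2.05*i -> [6.93, 8.98, 11.03, 13.08, 15.13]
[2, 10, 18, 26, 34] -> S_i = 2 + 8*i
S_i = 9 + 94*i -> [9, 103, 197, 291, 385]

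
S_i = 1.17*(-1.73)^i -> [1.17, -2.02, 3.5, -6.06, 10.48]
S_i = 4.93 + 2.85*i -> [4.93, 7.78, 10.63, 13.48, 16.33]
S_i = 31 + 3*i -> [31, 34, 37, 40, 43]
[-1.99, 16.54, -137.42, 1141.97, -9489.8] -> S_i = -1.99*(-8.31)^i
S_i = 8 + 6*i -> [8, 14, 20, 26, 32]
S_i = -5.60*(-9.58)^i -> [-5.6, 53.65, -513.95, 4923.62, -47168.28]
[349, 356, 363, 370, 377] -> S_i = 349 + 7*i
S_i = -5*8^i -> [-5, -40, -320, -2560, -20480]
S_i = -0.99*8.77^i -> [-0.99, -8.68, -76.14, -667.78, -5856.44]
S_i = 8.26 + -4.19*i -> [8.26, 4.07, -0.12, -4.31, -8.5]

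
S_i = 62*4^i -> [62, 248, 992, 3968, 15872]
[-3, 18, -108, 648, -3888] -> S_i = -3*-6^i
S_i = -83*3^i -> [-83, -249, -747, -2241, -6723]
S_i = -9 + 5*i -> [-9, -4, 1, 6, 11]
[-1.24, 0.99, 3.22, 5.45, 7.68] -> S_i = -1.24 + 2.23*i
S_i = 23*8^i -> [23, 184, 1472, 11776, 94208]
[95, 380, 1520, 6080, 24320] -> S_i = 95*4^i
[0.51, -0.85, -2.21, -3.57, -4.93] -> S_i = 0.51 + -1.36*i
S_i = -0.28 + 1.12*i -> [-0.28, 0.84, 1.96, 3.08, 4.2]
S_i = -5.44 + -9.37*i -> [-5.44, -14.81, -24.18, -33.55, -42.92]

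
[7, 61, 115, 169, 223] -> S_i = 7 + 54*i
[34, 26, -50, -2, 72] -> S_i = Random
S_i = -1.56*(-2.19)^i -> [-1.56, 3.42, -7.48, 16.39, -35.88]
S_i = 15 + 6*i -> [15, 21, 27, 33, 39]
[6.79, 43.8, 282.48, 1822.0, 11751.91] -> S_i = 6.79*6.45^i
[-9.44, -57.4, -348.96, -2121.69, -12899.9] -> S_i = -9.44*6.08^i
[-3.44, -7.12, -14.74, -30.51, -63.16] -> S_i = -3.44*2.07^i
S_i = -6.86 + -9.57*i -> [-6.86, -16.43, -26.0, -35.57, -45.14]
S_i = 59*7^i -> [59, 413, 2891, 20237, 141659]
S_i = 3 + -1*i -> [3, 2, 1, 0, -1]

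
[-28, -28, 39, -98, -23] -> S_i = Random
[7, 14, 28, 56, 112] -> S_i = 7*2^i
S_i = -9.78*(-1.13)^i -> [-9.78, 11.05, -12.49, 14.11, -15.95]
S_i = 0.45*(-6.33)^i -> [0.45, -2.85, 18.03, -114.14, 722.48]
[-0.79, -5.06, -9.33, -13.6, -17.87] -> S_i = -0.79 + -4.27*i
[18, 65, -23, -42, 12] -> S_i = Random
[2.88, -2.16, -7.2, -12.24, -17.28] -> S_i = 2.88 + -5.04*i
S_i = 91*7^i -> [91, 637, 4459, 31213, 218491]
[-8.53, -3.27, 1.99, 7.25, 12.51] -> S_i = -8.53 + 5.26*i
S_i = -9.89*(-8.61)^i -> [-9.89, 85.15, -733.17, 6312.56, -54351.17]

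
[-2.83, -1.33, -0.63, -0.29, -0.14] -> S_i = -2.83*0.47^i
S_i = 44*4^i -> [44, 176, 704, 2816, 11264]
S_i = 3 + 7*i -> [3, 10, 17, 24, 31]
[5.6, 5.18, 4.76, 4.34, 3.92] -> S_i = 5.60 + -0.42*i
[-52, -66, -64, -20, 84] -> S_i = Random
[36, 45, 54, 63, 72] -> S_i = 36 + 9*i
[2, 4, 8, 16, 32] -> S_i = 2*2^i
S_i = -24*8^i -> [-24, -192, -1536, -12288, -98304]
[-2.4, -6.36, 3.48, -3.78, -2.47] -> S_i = Random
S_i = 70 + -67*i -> [70, 3, -64, -131, -198]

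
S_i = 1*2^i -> [1, 2, 4, 8, 16]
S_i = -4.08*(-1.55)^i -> [-4.08, 6.32, -9.8, 15.19, -23.55]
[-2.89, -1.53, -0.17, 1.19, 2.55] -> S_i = -2.89 + 1.36*i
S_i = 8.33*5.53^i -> [8.33, 46.06, 254.74, 1408.71, 7790.14]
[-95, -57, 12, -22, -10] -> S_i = Random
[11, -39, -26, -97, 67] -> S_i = Random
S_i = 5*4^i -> [5, 20, 80, 320, 1280]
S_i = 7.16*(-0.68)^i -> [7.16, -4.87, 3.31, -2.25, 1.53]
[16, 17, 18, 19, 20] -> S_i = 16 + 1*i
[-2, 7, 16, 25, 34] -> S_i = -2 + 9*i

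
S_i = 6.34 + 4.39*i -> [6.34, 10.73, 15.12, 19.51, 23.9]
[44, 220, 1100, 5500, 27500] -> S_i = 44*5^i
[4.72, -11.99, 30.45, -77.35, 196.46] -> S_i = 4.72*(-2.54)^i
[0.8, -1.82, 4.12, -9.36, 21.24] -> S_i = 0.80*(-2.27)^i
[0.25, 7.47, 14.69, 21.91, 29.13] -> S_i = 0.25 + 7.22*i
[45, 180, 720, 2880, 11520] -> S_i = 45*4^i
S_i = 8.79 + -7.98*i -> [8.79, 0.81, -7.17, -15.15, -23.13]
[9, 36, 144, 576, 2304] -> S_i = 9*4^i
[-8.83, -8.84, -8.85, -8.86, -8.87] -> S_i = -8.83 + -0.01*i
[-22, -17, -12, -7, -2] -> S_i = -22 + 5*i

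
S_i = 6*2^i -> [6, 12, 24, 48, 96]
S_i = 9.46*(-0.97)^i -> [9.46, -9.18, 8.9, -8.63, 8.37]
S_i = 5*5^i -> [5, 25, 125, 625, 3125]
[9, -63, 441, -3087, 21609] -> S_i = 9*-7^i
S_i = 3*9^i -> [3, 27, 243, 2187, 19683]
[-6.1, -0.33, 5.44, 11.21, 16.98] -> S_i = -6.10 + 5.77*i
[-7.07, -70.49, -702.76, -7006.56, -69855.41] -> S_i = -7.07*9.97^i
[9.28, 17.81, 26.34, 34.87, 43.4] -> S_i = 9.28 + 8.53*i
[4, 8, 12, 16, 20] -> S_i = 4 + 4*i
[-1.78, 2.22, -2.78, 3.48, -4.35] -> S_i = -1.78*(-1.25)^i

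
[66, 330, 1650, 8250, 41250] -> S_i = 66*5^i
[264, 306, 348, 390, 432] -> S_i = 264 + 42*i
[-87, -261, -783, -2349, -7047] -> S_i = -87*3^i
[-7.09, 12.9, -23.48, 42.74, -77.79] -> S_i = -7.09*(-1.82)^i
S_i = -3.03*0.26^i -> [-3.03, -0.79, -0.2, -0.05, -0.01]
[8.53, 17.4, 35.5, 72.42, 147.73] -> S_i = 8.53*2.04^i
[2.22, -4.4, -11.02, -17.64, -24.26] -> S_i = 2.22 + -6.62*i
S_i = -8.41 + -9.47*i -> [-8.41, -17.88, -27.35, -36.82, -46.29]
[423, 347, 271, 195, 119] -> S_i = 423 + -76*i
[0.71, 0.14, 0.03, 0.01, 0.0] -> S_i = 0.71*0.20^i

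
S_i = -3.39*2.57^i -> [-3.39, -8.71, -22.39, -57.54, -147.89]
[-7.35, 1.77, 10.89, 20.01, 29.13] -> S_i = -7.35 + 9.12*i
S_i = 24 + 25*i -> [24, 49, 74, 99, 124]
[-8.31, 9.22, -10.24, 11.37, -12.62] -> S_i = -8.31*(-1.11)^i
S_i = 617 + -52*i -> [617, 565, 513, 461, 409]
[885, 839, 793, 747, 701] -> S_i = 885 + -46*i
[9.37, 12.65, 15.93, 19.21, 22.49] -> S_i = 9.37 + 3.28*i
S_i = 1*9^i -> [1, 9, 81, 729, 6561]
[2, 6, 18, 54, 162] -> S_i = 2*3^i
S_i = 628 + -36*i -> [628, 592, 556, 520, 484]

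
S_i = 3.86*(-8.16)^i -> [3.86, -31.5, 257.02, -2097.29, 17113.86]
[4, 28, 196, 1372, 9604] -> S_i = 4*7^i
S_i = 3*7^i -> [3, 21, 147, 1029, 7203]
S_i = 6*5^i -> [6, 30, 150, 750, 3750]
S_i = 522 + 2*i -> [522, 524, 526, 528, 530]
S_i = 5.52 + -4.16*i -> [5.52, 1.36, -2.8, -6.96, -11.12]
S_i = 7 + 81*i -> [7, 88, 169, 250, 331]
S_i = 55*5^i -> [55, 275, 1375, 6875, 34375]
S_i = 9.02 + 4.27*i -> [9.02, 13.29, 17.56, 21.83, 26.1]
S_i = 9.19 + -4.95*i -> [9.19, 4.24, -0.71, -5.66, -10.61]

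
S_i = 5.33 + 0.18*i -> [5.33, 5.51, 5.69, 5.87, 6.05]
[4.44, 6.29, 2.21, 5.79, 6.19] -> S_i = Random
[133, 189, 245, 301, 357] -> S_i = 133 + 56*i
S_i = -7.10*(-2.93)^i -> [-7.1, 20.8, -60.95, 178.59, -523.27]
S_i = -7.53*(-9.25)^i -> [-7.53, 69.65, -644.29, 5959.64, -55126.69]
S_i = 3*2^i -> [3, 6, 12, 24, 48]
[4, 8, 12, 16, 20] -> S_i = 4 + 4*i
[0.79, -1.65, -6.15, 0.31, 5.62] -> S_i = Random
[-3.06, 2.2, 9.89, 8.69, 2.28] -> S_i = Random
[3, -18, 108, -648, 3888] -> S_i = 3*-6^i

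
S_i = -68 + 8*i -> [-68, -60, -52, -44, -36]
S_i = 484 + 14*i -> [484, 498, 512, 526, 540]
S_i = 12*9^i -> [12, 108, 972, 8748, 78732]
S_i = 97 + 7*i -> [97, 104, 111, 118, 125]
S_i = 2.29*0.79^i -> [2.29, 1.81, 1.43, 1.13, 0.89]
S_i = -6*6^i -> [-6, -36, -216, -1296, -7776]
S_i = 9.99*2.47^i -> [9.99, 24.68, 60.95, 150.54, 371.84]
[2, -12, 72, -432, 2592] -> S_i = 2*-6^i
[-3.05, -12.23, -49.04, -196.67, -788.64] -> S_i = -3.05*4.01^i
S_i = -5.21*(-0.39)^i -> [-5.21, 2.03, -0.79, 0.31, -0.12]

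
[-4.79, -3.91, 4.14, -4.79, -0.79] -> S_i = Random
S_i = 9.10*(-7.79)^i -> [9.1, -70.89, 552.23, -4301.84, 33511.3]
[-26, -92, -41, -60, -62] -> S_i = Random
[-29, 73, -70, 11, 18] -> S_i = Random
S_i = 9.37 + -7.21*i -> [9.37, 2.16, -5.05, -12.26, -19.47]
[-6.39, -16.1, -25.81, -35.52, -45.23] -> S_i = -6.39 + -9.71*i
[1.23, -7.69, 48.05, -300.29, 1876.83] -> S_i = 1.23*(-6.25)^i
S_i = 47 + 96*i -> [47, 143, 239, 335, 431]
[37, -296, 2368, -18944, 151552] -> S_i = 37*-8^i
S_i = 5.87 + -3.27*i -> [5.87, 2.6, -0.67, -3.94, -7.21]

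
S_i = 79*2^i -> [79, 158, 316, 632, 1264]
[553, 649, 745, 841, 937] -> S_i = 553 + 96*i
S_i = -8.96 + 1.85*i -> [-8.96, -7.11, -5.26, -3.41, -1.56]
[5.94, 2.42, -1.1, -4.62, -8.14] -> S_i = 5.94 + -3.52*i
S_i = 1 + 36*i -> [1, 37, 73, 109, 145]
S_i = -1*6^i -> [-1, -6, -36, -216, -1296]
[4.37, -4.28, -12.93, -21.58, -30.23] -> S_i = 4.37 + -8.65*i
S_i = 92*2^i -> [92, 184, 368, 736, 1472]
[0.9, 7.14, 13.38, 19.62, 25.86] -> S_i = 0.90 + 6.24*i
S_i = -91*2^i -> [-91, -182, -364, -728, -1456]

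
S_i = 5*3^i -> [5, 15, 45, 135, 405]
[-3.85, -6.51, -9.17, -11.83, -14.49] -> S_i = -3.85 + -2.66*i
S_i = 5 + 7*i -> [5, 12, 19, 26, 33]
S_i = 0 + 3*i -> [0, 3, 6, 9, 12]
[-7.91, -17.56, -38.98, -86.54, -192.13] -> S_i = -7.91*2.22^i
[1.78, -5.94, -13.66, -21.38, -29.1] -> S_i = 1.78 + -7.72*i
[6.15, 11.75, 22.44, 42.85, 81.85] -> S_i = 6.15*1.91^i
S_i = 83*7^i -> [83, 581, 4067, 28469, 199283]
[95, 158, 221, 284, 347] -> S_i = 95 + 63*i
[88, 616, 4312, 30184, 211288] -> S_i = 88*7^i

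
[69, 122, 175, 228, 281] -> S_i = 69 + 53*i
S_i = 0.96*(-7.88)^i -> [0.96, -7.56, 59.61, -469.73, 3701.49]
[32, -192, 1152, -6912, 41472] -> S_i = 32*-6^i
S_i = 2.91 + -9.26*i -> [2.91, -6.35, -15.61, -24.87, -34.13]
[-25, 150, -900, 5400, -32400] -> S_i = -25*-6^i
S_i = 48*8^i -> [48, 384, 3072, 24576, 196608]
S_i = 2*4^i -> [2, 8, 32, 128, 512]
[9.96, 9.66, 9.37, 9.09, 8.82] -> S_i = 9.96*0.97^i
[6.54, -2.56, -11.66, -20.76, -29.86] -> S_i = 6.54 + -9.10*i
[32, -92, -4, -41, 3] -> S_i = Random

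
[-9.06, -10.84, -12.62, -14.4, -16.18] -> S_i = -9.06 + -1.78*i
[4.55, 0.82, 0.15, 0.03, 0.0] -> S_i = 4.55*0.18^i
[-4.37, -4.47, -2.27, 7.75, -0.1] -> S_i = Random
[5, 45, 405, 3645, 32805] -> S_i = 5*9^i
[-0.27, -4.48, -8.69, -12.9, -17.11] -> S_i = -0.27 + -4.21*i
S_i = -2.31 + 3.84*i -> [-2.31, 1.53, 5.37, 9.21, 13.05]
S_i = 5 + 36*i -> [5, 41, 77, 113, 149]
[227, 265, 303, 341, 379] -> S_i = 227 + 38*i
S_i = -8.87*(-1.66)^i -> [-8.87, 14.72, -24.44, 40.57, -67.35]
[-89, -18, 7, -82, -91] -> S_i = Random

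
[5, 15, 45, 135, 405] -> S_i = 5*3^i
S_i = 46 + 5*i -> [46, 51, 56, 61, 66]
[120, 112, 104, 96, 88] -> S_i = 120 + -8*i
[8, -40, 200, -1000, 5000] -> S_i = 8*-5^i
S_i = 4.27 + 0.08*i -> [4.27, 4.35, 4.43, 4.51, 4.59]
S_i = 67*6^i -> [67, 402, 2412, 14472, 86832]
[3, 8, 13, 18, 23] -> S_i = 3 + 5*i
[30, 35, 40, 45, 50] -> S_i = 30 + 5*i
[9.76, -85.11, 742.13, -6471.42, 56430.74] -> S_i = 9.76*(-8.72)^i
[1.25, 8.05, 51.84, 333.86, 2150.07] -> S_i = 1.25*6.44^i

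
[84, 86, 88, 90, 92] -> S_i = 84 + 2*i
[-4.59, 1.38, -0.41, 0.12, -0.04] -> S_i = -4.59*(-0.30)^i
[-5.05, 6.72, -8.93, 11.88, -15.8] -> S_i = -5.05*(-1.33)^i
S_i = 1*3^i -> [1, 3, 9, 27, 81]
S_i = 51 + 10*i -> [51, 61, 71, 81, 91]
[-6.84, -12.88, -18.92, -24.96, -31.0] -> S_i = -6.84 + -6.04*i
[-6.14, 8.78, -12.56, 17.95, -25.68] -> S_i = -6.14*(-1.43)^i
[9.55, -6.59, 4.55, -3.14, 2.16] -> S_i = 9.55*(-0.69)^i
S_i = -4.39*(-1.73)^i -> [-4.39, 7.59, -13.14, 22.73, -39.32]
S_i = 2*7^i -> [2, 14, 98, 686, 4802]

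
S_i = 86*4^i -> [86, 344, 1376, 5504, 22016]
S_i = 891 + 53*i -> [891, 944, 997, 1050, 1103]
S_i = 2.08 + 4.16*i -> [2.08, 6.24, 10.4, 14.56, 18.72]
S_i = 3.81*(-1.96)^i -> [3.81, -7.47, 14.64, -28.69, 56.23]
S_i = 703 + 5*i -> [703, 708, 713, 718, 723]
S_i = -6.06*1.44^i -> [-6.06, -8.73, -12.57, -18.1, -26.06]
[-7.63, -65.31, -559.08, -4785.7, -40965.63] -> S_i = -7.63*8.56^i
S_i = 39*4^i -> [39, 156, 624, 2496, 9984]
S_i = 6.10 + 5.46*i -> [6.1, 11.56, 17.02, 22.48, 27.94]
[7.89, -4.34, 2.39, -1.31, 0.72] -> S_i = 7.89*(-0.55)^i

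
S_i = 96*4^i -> [96, 384, 1536, 6144, 24576]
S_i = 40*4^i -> [40, 160, 640, 2560, 10240]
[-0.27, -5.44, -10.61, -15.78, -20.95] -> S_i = -0.27 + -5.17*i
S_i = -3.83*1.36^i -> [-3.83, -5.21, -7.08, -9.63, -13.1]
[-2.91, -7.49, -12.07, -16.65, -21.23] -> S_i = -2.91 + -4.58*i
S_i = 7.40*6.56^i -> [7.4, 48.54, 318.45, 2089.02, 13703.99]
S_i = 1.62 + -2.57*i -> [1.62, -0.95, -3.52, -6.09, -8.66]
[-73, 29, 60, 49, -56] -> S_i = Random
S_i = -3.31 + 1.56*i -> [-3.31, -1.75, -0.19, 1.37, 2.93]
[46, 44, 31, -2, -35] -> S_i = Random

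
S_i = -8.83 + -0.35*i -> [-8.83, -9.18, -9.53, -9.88, -10.23]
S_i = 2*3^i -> [2, 6, 18, 54, 162]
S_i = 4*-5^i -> [4, -20, 100, -500, 2500]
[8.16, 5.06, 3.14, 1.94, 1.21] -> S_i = 8.16*0.62^i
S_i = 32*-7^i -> [32, -224, 1568, -10976, 76832]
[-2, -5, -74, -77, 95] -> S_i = Random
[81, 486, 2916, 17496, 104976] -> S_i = 81*6^i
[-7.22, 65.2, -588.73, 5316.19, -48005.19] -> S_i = -7.22*(-9.03)^i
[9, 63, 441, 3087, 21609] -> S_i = 9*7^i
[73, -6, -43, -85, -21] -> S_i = Random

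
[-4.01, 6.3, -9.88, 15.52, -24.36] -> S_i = -4.01*(-1.57)^i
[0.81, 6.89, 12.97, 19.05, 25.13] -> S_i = 0.81 + 6.08*i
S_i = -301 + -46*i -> [-301, -347, -393, -439, -485]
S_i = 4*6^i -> [4, 24, 144, 864, 5184]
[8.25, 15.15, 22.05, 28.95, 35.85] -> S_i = 8.25 + 6.90*i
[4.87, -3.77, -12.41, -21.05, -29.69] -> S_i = 4.87 + -8.64*i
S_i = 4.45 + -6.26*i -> [4.45, -1.81, -8.07, -14.33, -20.59]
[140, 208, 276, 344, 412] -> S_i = 140 + 68*i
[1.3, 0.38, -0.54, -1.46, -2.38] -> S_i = 1.30 + -0.92*i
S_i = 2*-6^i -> [2, -12, 72, -432, 2592]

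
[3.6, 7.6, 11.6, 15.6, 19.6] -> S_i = 3.60 + 4.00*i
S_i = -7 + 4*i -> [-7, -3, 1, 5, 9]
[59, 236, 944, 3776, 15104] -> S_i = 59*4^i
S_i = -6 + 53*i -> [-6, 47, 100, 153, 206]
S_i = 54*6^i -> [54, 324, 1944, 11664, 69984]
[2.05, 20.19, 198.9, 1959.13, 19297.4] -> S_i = 2.05*9.85^i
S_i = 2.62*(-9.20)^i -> [2.62, -24.1, 221.76, -2040.16, 18769.5]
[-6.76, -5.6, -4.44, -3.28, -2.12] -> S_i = -6.76 + 1.16*i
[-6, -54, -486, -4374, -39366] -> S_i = -6*9^i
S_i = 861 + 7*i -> [861, 868, 875, 882, 889]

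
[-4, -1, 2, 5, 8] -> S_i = -4 + 3*i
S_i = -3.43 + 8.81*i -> [-3.43, 5.38, 14.19, 23.0, 31.81]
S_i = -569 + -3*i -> [-569, -572, -575, -578, -581]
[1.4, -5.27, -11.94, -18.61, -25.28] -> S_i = 1.40 + -6.67*i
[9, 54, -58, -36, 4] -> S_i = Random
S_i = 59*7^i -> [59, 413, 2891, 20237, 141659]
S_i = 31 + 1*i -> [31, 32, 33, 34, 35]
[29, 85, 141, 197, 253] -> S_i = 29 + 56*i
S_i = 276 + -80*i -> [276, 196, 116, 36, -44]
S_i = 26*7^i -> [26, 182, 1274, 8918, 62426]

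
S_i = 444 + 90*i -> [444, 534, 624, 714, 804]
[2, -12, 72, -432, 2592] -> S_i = 2*-6^i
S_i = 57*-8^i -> [57, -456, 3648, -29184, 233472]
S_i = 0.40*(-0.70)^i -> [0.4, -0.28, 0.2, -0.14, 0.1]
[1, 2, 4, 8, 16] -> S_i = 1*2^i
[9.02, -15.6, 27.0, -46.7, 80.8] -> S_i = 9.02*(-1.73)^i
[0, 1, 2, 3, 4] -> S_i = 0 + 1*i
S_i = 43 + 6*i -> [43, 49, 55, 61, 67]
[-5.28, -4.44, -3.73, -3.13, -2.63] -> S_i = -5.28*0.84^i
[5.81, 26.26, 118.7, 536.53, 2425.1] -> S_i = 5.81*4.52^i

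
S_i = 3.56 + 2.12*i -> [3.56, 5.68, 7.8, 9.92, 12.04]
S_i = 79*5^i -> [79, 395, 1975, 9875, 49375]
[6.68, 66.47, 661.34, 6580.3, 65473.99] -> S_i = 6.68*9.95^i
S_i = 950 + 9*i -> [950, 959, 968, 977, 986]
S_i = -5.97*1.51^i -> [-5.97, -9.01, -13.61, -20.55, -31.04]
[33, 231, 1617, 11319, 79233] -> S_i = 33*7^i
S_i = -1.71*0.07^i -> [-1.71, -0.12, -0.01, -0.0, -0.0]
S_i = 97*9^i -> [97, 873, 7857, 70713, 636417]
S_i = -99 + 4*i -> [-99, -95, -91, -87, -83]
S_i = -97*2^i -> [-97, -194, -388, -776, -1552]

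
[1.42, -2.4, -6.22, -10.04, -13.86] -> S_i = 1.42 + -3.82*i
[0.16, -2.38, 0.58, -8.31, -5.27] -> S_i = Random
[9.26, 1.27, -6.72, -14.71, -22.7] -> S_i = 9.26 + -7.99*i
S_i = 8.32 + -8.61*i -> [8.32, -0.29, -8.9, -17.51, -26.12]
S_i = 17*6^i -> [17, 102, 612, 3672, 22032]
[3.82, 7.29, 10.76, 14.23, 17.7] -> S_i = 3.82 + 3.47*i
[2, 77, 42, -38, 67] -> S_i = Random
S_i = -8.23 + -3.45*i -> [-8.23, -11.68, -15.13, -18.58, -22.03]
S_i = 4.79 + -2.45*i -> [4.79, 2.34, -0.11, -2.56, -5.01]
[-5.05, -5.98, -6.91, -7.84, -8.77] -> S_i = -5.05 + -0.93*i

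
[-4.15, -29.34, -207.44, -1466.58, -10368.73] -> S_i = -4.15*7.07^i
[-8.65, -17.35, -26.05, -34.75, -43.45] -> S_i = -8.65 + -8.70*i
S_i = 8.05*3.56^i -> [8.05, 28.66, 102.02, 363.2, 1292.99]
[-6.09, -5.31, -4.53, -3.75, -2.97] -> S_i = -6.09 + 0.78*i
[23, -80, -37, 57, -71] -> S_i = Random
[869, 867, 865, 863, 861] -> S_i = 869 + -2*i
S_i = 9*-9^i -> [9, -81, 729, -6561, 59049]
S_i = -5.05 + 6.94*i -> [-5.05, 1.89, 8.83, 15.77, 22.71]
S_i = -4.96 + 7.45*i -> [-4.96, 2.49, 9.94, 17.39, 24.84]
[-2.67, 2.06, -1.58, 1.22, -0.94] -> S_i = -2.67*(-0.77)^i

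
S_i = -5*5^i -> [-5, -25, -125, -625, -3125]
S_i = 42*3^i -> [42, 126, 378, 1134, 3402]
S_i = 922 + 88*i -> [922, 1010, 1098, 1186, 1274]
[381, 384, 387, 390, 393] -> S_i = 381 + 3*i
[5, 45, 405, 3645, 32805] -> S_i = 5*9^i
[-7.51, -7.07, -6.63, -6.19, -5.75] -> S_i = -7.51 + 0.44*i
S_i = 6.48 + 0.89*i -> [6.48, 7.37, 8.26, 9.15, 10.04]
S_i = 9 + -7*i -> [9, 2, -5, -12, -19]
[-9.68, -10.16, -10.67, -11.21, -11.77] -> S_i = -9.68*1.05^i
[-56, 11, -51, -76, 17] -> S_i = Random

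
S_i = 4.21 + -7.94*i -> [4.21, -3.73, -11.67, -19.61, -27.55]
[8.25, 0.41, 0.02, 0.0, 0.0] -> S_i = 8.25*0.05^i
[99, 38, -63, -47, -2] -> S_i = Random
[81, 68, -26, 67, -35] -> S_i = Random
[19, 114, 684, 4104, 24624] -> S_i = 19*6^i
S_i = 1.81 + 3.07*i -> [1.81, 4.88, 7.95, 11.02, 14.09]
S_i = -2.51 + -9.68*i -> [-2.51, -12.19, -21.87, -31.55, -41.23]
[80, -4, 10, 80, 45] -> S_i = Random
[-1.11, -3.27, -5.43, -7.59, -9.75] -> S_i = -1.11 + -2.16*i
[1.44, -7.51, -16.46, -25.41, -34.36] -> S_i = 1.44 + -8.95*i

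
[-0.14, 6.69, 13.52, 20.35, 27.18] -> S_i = -0.14 + 6.83*i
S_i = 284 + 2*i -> [284, 286, 288, 290, 292]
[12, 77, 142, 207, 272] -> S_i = 12 + 65*i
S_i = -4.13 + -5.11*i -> [-4.13, -9.24, -14.35, -19.46, -24.57]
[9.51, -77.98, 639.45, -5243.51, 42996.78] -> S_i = 9.51*(-8.20)^i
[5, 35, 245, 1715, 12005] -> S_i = 5*7^i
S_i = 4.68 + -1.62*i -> [4.68, 3.06, 1.44, -0.18, -1.8]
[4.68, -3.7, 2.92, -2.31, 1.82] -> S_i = 4.68*(-0.79)^i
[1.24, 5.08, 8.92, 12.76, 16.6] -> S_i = 1.24 + 3.84*i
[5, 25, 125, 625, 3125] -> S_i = 5*5^i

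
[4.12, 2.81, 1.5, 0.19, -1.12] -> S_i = 4.12 + -1.31*i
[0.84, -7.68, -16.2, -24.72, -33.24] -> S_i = 0.84 + -8.52*i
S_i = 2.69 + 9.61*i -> [2.69, 12.3, 21.91, 31.52, 41.13]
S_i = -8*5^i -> [-8, -40, -200, -1000, -5000]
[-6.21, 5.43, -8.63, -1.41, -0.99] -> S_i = Random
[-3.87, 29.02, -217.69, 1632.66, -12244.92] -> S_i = -3.87*(-7.50)^i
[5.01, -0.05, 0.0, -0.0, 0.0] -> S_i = 5.01*(-0.01)^i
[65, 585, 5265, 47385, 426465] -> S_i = 65*9^i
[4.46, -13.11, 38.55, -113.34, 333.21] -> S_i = 4.46*(-2.94)^i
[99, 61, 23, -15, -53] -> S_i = 99 + -38*i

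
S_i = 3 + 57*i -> [3, 60, 117, 174, 231]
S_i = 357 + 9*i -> [357, 366, 375, 384, 393]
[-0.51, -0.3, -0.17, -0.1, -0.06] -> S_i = -0.51*0.58^i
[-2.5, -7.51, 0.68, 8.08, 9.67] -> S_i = Random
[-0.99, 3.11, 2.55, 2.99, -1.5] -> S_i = Random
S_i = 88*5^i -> [88, 440, 2200, 11000, 55000]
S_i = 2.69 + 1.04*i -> [2.69, 3.73, 4.77, 5.81, 6.85]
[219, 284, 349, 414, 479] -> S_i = 219 + 65*i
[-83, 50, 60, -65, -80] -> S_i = Random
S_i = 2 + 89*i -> [2, 91, 180, 269, 358]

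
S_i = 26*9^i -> [26, 234, 2106, 18954, 170586]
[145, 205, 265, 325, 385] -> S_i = 145 + 60*i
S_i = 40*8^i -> [40, 320, 2560, 20480, 163840]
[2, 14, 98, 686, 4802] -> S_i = 2*7^i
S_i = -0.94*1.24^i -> [-0.94, -1.17, -1.45, -1.79, -2.22]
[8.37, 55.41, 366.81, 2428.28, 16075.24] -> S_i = 8.37*6.62^i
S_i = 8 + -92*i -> [8, -84, -176, -268, -360]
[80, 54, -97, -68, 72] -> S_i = Random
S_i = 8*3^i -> [8, 24, 72, 216, 648]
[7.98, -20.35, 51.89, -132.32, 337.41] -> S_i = 7.98*(-2.55)^i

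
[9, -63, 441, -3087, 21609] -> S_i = 9*-7^i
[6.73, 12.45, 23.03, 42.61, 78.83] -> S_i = 6.73*1.85^i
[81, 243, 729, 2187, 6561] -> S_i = 81*3^i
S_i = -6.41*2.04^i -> [-6.41, -13.08, -26.68, -54.42, -111.01]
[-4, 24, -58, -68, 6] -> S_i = Random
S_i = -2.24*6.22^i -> [-2.24, -13.93, -86.66, -539.04, -3352.81]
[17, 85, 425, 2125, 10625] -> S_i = 17*5^i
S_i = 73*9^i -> [73, 657, 5913, 53217, 478953]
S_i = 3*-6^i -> [3, -18, 108, -648, 3888]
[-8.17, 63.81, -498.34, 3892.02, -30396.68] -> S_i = -8.17*(-7.81)^i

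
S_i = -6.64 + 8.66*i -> [-6.64, 2.02, 10.68, 19.34, 28.0]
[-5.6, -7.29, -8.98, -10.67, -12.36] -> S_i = -5.60 + -1.69*i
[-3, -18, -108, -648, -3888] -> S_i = -3*6^i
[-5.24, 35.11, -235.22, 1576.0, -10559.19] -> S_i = -5.24*(-6.70)^i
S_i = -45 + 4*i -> [-45, -41, -37, -33, -29]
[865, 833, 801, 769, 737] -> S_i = 865 + -32*i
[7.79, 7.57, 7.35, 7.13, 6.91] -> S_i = 7.79 + -0.22*i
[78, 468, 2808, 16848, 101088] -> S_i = 78*6^i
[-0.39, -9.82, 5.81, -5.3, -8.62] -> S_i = Random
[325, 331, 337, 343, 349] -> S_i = 325 + 6*i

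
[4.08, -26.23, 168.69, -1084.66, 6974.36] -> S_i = 4.08*(-6.43)^i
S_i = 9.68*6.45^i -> [9.68, 62.44, 402.71, 2597.49, 16753.83]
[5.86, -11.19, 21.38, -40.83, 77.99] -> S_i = 5.86*(-1.91)^i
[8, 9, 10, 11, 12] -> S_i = 8 + 1*i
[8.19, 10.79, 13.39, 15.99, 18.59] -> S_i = 8.19 + 2.60*i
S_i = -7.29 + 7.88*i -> [-7.29, 0.59, 8.47, 16.35, 24.23]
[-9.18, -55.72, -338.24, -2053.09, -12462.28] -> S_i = -9.18*6.07^i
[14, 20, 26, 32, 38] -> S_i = 14 + 6*i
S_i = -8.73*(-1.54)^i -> [-8.73, 13.44, -20.7, 31.88, -49.1]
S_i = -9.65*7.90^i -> [-9.65, -76.24, -602.26, -4757.83, -37586.83]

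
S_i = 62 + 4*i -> [62, 66, 70, 74, 78]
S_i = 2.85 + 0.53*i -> [2.85, 3.38, 3.91, 4.44, 4.97]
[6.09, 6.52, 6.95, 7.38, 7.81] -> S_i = 6.09 + 0.43*i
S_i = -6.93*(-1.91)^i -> [-6.93, 13.24, -25.28, 48.29, -92.23]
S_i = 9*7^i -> [9, 63, 441, 3087, 21609]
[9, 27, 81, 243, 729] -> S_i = 9*3^i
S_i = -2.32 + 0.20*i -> [-2.32, -2.12, -1.92, -1.72, -1.52]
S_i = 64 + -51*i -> [64, 13, -38, -89, -140]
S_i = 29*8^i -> [29, 232, 1856, 14848, 118784]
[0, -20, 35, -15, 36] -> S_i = Random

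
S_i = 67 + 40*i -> [67, 107, 147, 187, 227]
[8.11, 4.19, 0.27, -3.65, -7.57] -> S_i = 8.11 + -3.92*i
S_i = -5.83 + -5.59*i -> [-5.83, -11.42, -17.01, -22.6, -28.19]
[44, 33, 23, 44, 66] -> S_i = Random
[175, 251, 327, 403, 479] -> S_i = 175 + 76*i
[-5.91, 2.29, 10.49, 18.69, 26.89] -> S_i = -5.91 + 8.20*i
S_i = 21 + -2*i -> [21, 19, 17, 15, 13]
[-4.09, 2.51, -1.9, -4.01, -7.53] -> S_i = Random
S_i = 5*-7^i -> [5, -35, 245, -1715, 12005]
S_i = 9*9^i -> [9, 81, 729, 6561, 59049]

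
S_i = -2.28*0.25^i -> [-2.28, -0.57, -0.14, -0.04, -0.01]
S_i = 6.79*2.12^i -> [6.79, 14.39, 30.52, 64.7, 137.16]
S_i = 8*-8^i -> [8, -64, 512, -4096, 32768]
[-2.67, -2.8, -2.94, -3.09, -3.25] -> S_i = -2.67*1.05^i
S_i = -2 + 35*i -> [-2, 33, 68, 103, 138]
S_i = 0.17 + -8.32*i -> [0.17, -8.15, -16.47, -24.79, -33.11]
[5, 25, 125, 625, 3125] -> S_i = 5*5^i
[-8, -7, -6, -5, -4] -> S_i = -8 + 1*i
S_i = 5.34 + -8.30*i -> [5.34, -2.96, -11.26, -19.56, -27.86]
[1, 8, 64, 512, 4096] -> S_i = 1*8^i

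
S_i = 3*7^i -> [3, 21, 147, 1029, 7203]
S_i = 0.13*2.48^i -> [0.13, 0.32, 0.8, 1.98, 4.92]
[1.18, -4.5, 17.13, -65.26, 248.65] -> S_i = 1.18*(-3.81)^i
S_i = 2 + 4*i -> [2, 6, 10, 14, 18]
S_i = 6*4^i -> [6, 24, 96, 384, 1536]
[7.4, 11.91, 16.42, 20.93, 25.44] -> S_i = 7.40 + 4.51*i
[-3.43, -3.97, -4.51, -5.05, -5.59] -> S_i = -3.43 + -0.54*i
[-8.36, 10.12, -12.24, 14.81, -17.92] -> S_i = -8.36*(-1.21)^i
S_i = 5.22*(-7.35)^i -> [5.22, -38.37, 282.0, -2072.68, 15234.21]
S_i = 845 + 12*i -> [845, 857, 869, 881, 893]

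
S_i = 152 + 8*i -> [152, 160, 168, 176, 184]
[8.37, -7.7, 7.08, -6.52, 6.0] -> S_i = 8.37*(-0.92)^i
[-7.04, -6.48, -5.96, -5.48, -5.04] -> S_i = -7.04*0.92^i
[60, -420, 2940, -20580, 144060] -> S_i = 60*-7^i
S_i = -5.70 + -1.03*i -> [-5.7, -6.73, -7.76, -8.79, -9.82]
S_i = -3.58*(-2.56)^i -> [-3.58, 9.16, -23.46, 60.06, -153.76]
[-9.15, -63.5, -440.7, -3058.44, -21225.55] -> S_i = -9.15*6.94^i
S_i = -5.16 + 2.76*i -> [-5.16, -2.4, 0.36, 3.12, 5.88]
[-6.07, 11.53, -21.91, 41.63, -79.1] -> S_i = -6.07*(-1.90)^i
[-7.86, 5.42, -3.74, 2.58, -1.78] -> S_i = -7.86*(-0.69)^i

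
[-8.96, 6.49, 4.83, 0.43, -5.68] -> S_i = Random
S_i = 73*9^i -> [73, 657, 5913, 53217, 478953]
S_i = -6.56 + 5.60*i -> [-6.56, -0.96, 4.64, 10.24, 15.84]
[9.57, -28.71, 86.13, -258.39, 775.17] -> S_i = 9.57*(-3.00)^i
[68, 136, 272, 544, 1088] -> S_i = 68*2^i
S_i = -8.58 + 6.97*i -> [-8.58, -1.61, 5.36, 12.33, 19.3]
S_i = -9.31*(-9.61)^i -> [-9.31, 89.47, -859.8, 8262.66, -79404.16]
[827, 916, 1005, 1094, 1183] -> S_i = 827 + 89*i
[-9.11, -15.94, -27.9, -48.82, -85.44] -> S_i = -9.11*1.75^i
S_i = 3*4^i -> [3, 12, 48, 192, 768]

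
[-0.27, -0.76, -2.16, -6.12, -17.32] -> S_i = -0.27*2.83^i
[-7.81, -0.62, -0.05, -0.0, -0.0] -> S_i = -7.81*0.08^i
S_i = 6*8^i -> [6, 48, 384, 3072, 24576]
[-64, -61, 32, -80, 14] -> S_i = Random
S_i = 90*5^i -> [90, 450, 2250, 11250, 56250]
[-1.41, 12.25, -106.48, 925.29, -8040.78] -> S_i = -1.41*(-8.69)^i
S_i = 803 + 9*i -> [803, 812, 821, 830, 839]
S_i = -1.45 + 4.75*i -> [-1.45, 3.3, 8.05, 12.8, 17.55]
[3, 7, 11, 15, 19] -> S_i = 3 + 4*i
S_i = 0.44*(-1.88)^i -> [0.44, -0.83, 1.56, -2.92, 5.5]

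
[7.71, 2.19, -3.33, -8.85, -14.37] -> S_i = 7.71 + -5.52*i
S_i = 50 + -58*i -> [50, -8, -66, -124, -182]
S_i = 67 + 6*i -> [67, 73, 79, 85, 91]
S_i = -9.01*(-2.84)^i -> [-9.01, 25.59, -72.67, 206.39, -586.14]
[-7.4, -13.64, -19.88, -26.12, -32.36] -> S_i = -7.40 + -6.24*i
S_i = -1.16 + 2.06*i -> [-1.16, 0.9, 2.96, 5.02, 7.08]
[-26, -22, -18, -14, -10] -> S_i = -26 + 4*i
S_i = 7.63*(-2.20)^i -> [7.63, -16.79, 36.93, -81.24, 178.74]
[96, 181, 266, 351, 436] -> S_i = 96 + 85*i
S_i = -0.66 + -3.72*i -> [-0.66, -4.38, -8.1, -11.82, -15.54]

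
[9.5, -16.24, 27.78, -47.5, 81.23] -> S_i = 9.50*(-1.71)^i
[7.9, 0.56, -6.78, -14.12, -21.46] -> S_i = 7.90 + -7.34*i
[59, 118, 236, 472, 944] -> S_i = 59*2^i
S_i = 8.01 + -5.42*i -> [8.01, 2.59, -2.83, -8.25, -13.67]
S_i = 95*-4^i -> [95, -380, 1520, -6080, 24320]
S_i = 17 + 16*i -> [17, 33, 49, 65, 81]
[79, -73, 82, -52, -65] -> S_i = Random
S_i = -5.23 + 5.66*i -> [-5.23, 0.43, 6.09, 11.75, 17.41]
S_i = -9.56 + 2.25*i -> [-9.56, -7.31, -5.06, -2.81, -0.56]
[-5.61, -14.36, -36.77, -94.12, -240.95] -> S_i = -5.61*2.56^i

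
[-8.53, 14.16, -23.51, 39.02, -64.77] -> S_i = -8.53*(-1.66)^i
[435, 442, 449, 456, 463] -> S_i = 435 + 7*i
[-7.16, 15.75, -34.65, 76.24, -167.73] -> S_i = -7.16*(-2.20)^i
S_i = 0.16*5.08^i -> [0.16, 0.81, 4.13, 20.98, 106.56]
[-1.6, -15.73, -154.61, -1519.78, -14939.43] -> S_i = -1.60*9.83^i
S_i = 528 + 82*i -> [528, 610, 692, 774, 856]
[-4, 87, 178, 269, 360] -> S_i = -4 + 91*i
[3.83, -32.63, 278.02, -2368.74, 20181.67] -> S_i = 3.83*(-8.52)^i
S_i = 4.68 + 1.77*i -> [4.68, 6.45, 8.22, 9.99, 11.76]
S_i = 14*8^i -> [14, 112, 896, 7168, 57344]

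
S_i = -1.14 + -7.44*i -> [-1.14, -8.58, -16.02, -23.46, -30.9]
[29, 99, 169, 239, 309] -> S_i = 29 + 70*i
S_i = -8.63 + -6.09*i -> [-8.63, -14.72, -20.81, -26.9, -32.99]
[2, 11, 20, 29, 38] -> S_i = 2 + 9*i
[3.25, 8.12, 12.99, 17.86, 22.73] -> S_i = 3.25 + 4.87*i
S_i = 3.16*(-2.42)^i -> [3.16, -7.65, 18.51, -44.79, 108.38]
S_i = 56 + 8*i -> [56, 64, 72, 80, 88]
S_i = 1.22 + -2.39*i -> [1.22, -1.17, -3.56, -5.95, -8.34]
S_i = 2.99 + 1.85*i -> [2.99, 4.84, 6.69, 8.54, 10.39]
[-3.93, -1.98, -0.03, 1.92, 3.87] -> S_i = -3.93 + 1.95*i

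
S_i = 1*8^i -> [1, 8, 64, 512, 4096]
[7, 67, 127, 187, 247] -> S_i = 7 + 60*i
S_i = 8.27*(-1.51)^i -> [8.27, -12.49, 18.86, -28.47, 42.99]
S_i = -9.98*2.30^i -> [-9.98, -22.95, -52.79, -121.43, -279.28]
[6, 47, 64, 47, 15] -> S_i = Random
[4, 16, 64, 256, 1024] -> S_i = 4*4^i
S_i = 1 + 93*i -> [1, 94, 187, 280, 373]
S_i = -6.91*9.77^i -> [-6.91, -67.51, -659.58, -6444.09, -62958.78]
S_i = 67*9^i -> [67, 603, 5427, 48843, 439587]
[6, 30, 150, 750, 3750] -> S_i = 6*5^i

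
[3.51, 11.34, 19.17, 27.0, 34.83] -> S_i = 3.51 + 7.83*i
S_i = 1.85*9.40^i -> [1.85, 17.39, 163.47, 1536.58, 14443.86]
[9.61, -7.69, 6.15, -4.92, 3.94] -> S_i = 9.61*(-0.80)^i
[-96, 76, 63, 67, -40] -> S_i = Random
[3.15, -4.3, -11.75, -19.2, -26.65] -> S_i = 3.15 + -7.45*i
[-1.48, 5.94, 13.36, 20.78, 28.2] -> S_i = -1.48 + 7.42*i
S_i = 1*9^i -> [1, 9, 81, 729, 6561]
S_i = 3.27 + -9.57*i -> [3.27, -6.3, -15.87, -25.44, -35.01]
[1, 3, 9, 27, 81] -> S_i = 1*3^i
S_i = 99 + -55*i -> [99, 44, -11, -66, -121]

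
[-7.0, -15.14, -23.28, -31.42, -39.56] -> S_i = -7.00 + -8.14*i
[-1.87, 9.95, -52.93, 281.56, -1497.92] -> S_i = -1.87*(-5.32)^i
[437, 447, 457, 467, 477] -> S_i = 437 + 10*i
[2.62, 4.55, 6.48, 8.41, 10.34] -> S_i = 2.62 + 1.93*i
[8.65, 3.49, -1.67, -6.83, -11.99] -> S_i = 8.65 + -5.16*i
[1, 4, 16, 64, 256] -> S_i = 1*4^i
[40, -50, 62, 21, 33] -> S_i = Random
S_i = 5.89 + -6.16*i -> [5.89, -0.27, -6.43, -12.59, -18.75]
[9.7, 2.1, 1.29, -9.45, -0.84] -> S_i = Random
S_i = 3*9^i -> [3, 27, 243, 2187, 19683]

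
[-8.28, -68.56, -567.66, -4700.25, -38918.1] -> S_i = -8.28*8.28^i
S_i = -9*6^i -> [-9, -54, -324, -1944, -11664]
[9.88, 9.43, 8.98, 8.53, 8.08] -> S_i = 9.88 + -0.45*i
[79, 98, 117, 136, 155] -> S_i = 79 + 19*i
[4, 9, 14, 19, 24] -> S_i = 4 + 5*i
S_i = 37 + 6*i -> [37, 43, 49, 55, 61]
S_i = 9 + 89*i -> [9, 98, 187, 276, 365]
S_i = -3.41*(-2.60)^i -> [-3.41, 8.87, -23.05, 59.93, -155.83]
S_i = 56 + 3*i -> [56, 59, 62, 65, 68]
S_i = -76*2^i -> [-76, -152, -304, -608, -1216]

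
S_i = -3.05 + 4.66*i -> [-3.05, 1.61, 6.27, 10.93, 15.59]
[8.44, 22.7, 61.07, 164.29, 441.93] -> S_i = 8.44*2.69^i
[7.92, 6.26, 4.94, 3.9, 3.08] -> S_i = 7.92*0.79^i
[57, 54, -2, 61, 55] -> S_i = Random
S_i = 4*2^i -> [4, 8, 16, 32, 64]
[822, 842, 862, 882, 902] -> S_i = 822 + 20*i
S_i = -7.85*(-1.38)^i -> [-7.85, 10.83, -14.95, 20.63, -28.47]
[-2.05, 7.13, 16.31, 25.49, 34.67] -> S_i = -2.05 + 9.18*i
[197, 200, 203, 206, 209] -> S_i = 197 + 3*i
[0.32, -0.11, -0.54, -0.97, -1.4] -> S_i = 0.32 + -0.43*i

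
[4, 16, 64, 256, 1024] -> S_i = 4*4^i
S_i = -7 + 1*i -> [-7, -6, -5, -4, -3]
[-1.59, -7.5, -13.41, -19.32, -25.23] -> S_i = -1.59 + -5.91*i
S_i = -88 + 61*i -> [-88, -27, 34, 95, 156]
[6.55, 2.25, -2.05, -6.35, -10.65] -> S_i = 6.55 + -4.30*i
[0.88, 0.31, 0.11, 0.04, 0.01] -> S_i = 0.88*0.35^i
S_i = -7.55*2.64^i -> [-7.55, -19.93, -52.62, -138.92, -366.74]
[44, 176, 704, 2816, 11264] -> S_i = 44*4^i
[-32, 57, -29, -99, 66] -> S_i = Random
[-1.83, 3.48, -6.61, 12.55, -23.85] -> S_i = -1.83*(-1.90)^i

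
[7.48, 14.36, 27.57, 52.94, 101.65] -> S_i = 7.48*1.92^i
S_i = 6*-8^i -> [6, -48, 384, -3072, 24576]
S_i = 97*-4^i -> [97, -388, 1552, -6208, 24832]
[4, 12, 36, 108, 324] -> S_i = 4*3^i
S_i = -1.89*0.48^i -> [-1.89, -0.91, -0.44, -0.21, -0.1]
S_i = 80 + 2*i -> [80, 82, 84, 86, 88]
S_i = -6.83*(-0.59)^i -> [-6.83, 4.03, -2.38, 1.4, -0.83]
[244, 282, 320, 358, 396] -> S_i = 244 + 38*i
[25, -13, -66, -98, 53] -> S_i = Random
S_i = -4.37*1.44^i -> [-4.37, -6.29, -9.06, -13.05, -18.79]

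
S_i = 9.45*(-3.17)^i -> [9.45, -29.96, 94.96, -301.03, 954.26]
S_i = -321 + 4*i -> [-321, -317, -313, -309, -305]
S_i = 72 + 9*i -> [72, 81, 90, 99, 108]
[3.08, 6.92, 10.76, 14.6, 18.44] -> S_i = 3.08 + 3.84*i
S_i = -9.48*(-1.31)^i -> [-9.48, 12.42, -16.27, 21.31, -27.92]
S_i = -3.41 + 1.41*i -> [-3.41, -2.0, -0.59, 0.82, 2.23]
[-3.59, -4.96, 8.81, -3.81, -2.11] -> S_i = Random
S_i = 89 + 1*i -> [89, 90, 91, 92, 93]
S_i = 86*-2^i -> [86, -172, 344, -688, 1376]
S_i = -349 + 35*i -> [-349, -314, -279, -244, -209]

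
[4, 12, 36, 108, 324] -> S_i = 4*3^i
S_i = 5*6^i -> [5, 30, 180, 1080, 6480]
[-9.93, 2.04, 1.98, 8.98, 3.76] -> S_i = Random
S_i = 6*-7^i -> [6, -42, 294, -2058, 14406]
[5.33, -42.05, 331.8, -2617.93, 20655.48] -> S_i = 5.33*(-7.89)^i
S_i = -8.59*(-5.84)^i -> [-8.59, 50.17, -292.97, 1710.93, -9991.82]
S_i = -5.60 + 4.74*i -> [-5.6, -0.86, 3.88, 8.62, 13.36]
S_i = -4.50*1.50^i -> [-4.5, -6.75, -10.12, -15.19, -22.78]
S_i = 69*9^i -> [69, 621, 5589, 50301, 452709]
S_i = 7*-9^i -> [7, -63, 567, -5103, 45927]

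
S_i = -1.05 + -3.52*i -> [-1.05, -4.57, -8.09, -11.61, -15.13]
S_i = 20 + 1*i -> [20, 21, 22, 23, 24]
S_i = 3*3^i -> [3, 9, 27, 81, 243]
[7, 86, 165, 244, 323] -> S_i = 7 + 79*i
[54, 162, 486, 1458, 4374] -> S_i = 54*3^i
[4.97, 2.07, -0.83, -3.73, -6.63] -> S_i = 4.97 + -2.90*i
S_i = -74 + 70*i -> [-74, -4, 66, 136, 206]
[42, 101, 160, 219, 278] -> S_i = 42 + 59*i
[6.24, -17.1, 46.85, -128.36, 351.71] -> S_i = 6.24*(-2.74)^i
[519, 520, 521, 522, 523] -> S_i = 519 + 1*i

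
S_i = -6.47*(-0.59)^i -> [-6.47, 3.82, -2.25, 1.33, -0.78]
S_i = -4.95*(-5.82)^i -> [-4.95, 28.81, -167.67, 975.83, -5679.33]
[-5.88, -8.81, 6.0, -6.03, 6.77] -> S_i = Random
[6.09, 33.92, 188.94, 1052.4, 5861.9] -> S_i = 6.09*5.57^i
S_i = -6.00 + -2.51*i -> [-6.0, -8.51, -11.02, -13.53, -16.04]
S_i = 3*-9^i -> [3, -27, 243, -2187, 19683]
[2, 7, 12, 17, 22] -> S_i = 2 + 5*i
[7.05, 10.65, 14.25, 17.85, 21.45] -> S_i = 7.05 + 3.60*i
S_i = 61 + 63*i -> [61, 124, 187, 250, 313]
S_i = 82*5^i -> [82, 410, 2050, 10250, 51250]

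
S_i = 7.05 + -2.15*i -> [7.05, 4.9, 2.75, 0.6, -1.55]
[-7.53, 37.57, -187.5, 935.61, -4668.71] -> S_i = -7.53*(-4.99)^i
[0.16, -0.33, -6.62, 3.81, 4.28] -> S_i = Random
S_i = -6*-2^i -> [-6, 12, -24, 48, -96]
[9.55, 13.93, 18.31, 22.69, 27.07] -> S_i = 9.55 + 4.38*i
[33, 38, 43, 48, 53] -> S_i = 33 + 5*i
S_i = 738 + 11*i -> [738, 749, 760, 771, 782]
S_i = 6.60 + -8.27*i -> [6.6, -1.67, -9.94, -18.21, -26.48]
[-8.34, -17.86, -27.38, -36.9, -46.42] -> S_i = -8.34 + -9.52*i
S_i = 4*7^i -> [4, 28, 196, 1372, 9604]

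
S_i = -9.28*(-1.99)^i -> [-9.28, 18.47, -36.75, 73.13, -145.53]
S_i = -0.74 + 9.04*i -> [-0.74, 8.3, 17.34, 26.38, 35.42]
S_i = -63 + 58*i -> [-63, -5, 53, 111, 169]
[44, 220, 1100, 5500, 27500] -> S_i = 44*5^i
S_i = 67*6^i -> [67, 402, 2412, 14472, 86832]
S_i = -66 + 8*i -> [-66, -58, -50, -42, -34]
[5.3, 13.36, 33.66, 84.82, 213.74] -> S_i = 5.30*2.52^i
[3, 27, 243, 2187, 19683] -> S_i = 3*9^i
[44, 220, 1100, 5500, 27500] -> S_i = 44*5^i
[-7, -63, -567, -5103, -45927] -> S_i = -7*9^i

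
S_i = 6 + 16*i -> [6, 22, 38, 54, 70]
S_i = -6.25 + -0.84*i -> [-6.25, -7.09, -7.93, -8.77, -9.61]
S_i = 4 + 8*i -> [4, 12, 20, 28, 36]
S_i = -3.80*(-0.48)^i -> [-3.8, 1.82, -0.88, 0.42, -0.2]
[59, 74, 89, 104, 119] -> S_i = 59 + 15*i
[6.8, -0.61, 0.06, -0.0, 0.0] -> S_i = 6.80*(-0.09)^i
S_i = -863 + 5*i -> [-863, -858, -853, -848, -843]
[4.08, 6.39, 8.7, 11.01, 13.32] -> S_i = 4.08 + 2.31*i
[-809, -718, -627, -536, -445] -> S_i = -809 + 91*i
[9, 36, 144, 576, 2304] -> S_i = 9*4^i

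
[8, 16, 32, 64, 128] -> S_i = 8*2^i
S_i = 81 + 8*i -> [81, 89, 97, 105, 113]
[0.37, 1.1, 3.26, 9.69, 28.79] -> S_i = 0.37*2.97^i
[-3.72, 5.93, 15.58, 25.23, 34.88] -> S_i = -3.72 + 9.65*i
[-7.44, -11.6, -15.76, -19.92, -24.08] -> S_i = -7.44 + -4.16*i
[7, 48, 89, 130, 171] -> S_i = 7 + 41*i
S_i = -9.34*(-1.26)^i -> [-9.34, 11.77, -14.83, 18.68, -23.54]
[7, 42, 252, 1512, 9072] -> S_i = 7*6^i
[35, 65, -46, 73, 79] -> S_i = Random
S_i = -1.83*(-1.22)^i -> [-1.83, 2.23, -2.72, 3.32, -4.05]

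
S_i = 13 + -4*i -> [13, 9, 5, 1, -3]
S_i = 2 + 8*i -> [2, 10, 18, 26, 34]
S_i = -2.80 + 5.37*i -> [-2.8, 2.57, 7.94, 13.31, 18.68]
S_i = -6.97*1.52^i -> [-6.97, -10.59, -16.1, -24.48, -37.21]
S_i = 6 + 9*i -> [6, 15, 24, 33, 42]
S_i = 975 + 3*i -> [975, 978, 981, 984, 987]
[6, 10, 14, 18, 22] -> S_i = 6 + 4*i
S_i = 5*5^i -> [5, 25, 125, 625, 3125]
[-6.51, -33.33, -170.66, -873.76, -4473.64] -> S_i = -6.51*5.12^i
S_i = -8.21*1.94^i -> [-8.21, -15.93, -30.9, -59.94, -116.29]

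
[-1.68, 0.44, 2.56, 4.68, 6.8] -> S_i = -1.68 + 2.12*i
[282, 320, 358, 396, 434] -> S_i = 282 + 38*i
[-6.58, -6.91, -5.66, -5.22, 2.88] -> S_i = Random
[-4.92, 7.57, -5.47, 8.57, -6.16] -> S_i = Random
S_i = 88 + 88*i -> [88, 176, 264, 352, 440]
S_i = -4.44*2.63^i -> [-4.44, -11.68, -30.71, -80.77, -212.43]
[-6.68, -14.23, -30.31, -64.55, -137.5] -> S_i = -6.68*2.13^i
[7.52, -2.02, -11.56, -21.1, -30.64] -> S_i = 7.52 + -9.54*i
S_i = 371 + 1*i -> [371, 372, 373, 374, 375]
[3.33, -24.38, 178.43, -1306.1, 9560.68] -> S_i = 3.33*(-7.32)^i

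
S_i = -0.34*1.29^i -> [-0.34, -0.44, -0.57, -0.73, -0.94]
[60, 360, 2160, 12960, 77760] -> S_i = 60*6^i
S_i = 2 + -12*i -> [2, -10, -22, -34, -46]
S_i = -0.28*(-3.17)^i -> [-0.28, 0.89, -2.81, 8.92, -28.27]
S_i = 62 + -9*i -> [62, 53, 44, 35, 26]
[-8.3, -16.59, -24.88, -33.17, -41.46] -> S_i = -8.30 + -8.29*i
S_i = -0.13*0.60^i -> [-0.13, -0.08, -0.05, -0.03, -0.02]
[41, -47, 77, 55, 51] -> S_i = Random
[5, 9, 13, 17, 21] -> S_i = 5 + 4*i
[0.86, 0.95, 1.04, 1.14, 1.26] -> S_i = 0.86*1.10^i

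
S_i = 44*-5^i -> [44, -220, 1100, -5500, 27500]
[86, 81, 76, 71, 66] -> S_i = 86 + -5*i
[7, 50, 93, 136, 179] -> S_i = 7 + 43*i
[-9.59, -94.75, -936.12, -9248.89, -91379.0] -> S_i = -9.59*9.88^i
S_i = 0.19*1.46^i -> [0.19, 0.28, 0.41, 0.59, 0.86]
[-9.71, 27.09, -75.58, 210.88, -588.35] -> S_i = -9.71*(-2.79)^i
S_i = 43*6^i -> [43, 258, 1548, 9288, 55728]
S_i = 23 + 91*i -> [23, 114, 205, 296, 387]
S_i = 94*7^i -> [94, 658, 4606, 32242, 225694]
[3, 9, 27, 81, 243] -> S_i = 3*3^i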